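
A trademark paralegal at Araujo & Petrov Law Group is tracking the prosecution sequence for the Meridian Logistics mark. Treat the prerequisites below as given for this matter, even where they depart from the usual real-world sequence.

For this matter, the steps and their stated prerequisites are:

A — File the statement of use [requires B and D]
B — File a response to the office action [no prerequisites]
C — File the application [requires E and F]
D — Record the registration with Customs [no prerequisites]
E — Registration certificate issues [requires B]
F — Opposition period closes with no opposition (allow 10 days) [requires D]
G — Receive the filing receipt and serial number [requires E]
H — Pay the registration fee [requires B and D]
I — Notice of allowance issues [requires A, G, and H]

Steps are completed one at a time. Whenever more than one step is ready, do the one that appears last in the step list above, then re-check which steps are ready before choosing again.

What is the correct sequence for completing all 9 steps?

D and B have no prerequisites; D is listed later, so D is first.
Ready: F and B. F is listed later → F.
B is the only step now ready → B.
H, E and A are all available; H is listed later → H.
Ready: E and A. E is listed later → E.
G and C now also ready, so the ready set is {G, C, A}; G is listed later → G.
Ready: C and A. C is listed later → C.
A needed D and B, now all done → A.
I needed H, G and A, now all done → I.

D F B H E G C A I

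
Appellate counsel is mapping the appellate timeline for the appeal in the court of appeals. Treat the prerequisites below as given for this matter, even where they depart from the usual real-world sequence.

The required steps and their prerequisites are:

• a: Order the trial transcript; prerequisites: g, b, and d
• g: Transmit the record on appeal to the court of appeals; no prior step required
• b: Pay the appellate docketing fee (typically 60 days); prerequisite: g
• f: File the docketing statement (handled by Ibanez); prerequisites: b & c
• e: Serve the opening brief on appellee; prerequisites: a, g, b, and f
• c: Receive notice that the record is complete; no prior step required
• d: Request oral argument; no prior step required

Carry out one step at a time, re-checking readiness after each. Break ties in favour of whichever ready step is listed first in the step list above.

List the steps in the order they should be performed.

Nothing is required for g, c and d. g is listed earlier → g first.
b now also ready, so the ready set is {b, c, d}; b is listed earlier → b.
Ready: c and d. c is listed earlier → c.
Ready: f and d. f is listed earlier → f.
Next only d has its prerequisites met → d.
Next only a has its prerequisites met → a.
e needed a, g, b and f, now all done → e.

g → b → c → f → d → a → e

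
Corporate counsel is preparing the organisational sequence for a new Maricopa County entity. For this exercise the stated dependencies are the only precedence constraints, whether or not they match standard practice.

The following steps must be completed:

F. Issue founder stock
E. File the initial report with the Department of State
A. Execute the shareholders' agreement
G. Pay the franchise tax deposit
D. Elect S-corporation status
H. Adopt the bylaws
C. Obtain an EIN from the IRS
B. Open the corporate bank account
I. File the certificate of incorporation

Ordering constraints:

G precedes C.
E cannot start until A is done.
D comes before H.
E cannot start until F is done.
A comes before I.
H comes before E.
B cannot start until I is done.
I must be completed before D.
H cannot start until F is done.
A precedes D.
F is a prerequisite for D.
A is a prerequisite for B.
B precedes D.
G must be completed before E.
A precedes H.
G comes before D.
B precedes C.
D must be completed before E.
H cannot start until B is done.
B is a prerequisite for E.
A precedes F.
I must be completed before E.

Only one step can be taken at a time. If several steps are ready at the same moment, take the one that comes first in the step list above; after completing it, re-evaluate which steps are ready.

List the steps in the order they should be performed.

Nothing is required for A and G. A is listed earlier → A first.
F and I now also ready, so the ready set is {F, G, I}; F is listed earlier → F.
G and I are both available; G is listed earlier → G.
That leaves I as the only ready step → I.
B needed A and I, now all done → B.
Now D and C have their prerequisites met. D is listed earlier, so D next.
Ready: H and C. H is listed earlier → H.
E now also ready, so the ready set is {E, C}; E is listed earlier → E.
Next only C has its prerequisites met → C.

A, F, G, I, B, D, H, E, C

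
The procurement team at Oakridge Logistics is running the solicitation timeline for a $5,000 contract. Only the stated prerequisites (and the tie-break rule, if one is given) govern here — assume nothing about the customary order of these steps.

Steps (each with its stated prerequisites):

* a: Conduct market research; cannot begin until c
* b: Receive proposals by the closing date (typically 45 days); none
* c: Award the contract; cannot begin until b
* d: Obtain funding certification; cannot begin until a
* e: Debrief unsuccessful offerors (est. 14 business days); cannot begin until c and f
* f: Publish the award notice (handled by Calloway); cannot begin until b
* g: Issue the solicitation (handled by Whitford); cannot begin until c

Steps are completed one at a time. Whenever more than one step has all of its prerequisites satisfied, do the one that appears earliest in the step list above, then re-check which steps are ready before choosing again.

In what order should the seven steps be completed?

b c a d f e g

Only b has no prerequisites, so it is first.
Ready: c and f. c is listed earlier → c.
Now a, f and g have their prerequisites met. a is listed earlier, so a next.
d, f and g are all available; d is listed earlier → d.
Now f and g have their prerequisites met. f is listed earlier, so f next.
e now also ready, so the ready set is {e, g}; e is listed earlier → e.
g needed c, now all done → g.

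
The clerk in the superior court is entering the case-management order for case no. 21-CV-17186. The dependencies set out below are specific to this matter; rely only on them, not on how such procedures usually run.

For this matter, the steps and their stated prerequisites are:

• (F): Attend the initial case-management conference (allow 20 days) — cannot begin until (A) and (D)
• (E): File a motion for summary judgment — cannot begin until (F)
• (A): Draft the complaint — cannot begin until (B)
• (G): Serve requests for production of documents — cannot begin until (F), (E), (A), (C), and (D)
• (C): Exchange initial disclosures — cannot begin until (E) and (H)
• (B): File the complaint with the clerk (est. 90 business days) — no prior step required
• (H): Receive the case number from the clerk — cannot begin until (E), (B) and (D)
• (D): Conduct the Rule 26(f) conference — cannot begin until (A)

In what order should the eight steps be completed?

(B) has no prerequisites → (B) first.
Next only (A) has its prerequisites met → (A).
(D) needed (A), now all done → (D).
Next only (F) has its prerequisites met → (F).
(E) needed (F), now all done → (E).
That leaves (H) as the only ready step → (H).
(C) is the only step now ready → (C).
That leaves (G) as the only ready step → (G).

(B) → (A) → (D) → (F) → (E) → (H) → (C) → (G)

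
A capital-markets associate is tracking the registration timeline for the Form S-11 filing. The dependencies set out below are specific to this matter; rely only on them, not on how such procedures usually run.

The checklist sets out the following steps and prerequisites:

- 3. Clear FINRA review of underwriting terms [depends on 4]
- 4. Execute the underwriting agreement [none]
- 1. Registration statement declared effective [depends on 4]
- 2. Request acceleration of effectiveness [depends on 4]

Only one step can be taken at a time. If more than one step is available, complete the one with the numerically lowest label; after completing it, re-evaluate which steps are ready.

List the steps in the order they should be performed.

4 is the only step with nothing outstanding, so it goes first.
1, 2 and 3 are all available; 1 has the earlier label → 1.
Now 2 and 3 have their prerequisites met. 2 has the earlier label, so 2 next.
3 is the only step now ready → 3.

4 → 1 → 2 → 3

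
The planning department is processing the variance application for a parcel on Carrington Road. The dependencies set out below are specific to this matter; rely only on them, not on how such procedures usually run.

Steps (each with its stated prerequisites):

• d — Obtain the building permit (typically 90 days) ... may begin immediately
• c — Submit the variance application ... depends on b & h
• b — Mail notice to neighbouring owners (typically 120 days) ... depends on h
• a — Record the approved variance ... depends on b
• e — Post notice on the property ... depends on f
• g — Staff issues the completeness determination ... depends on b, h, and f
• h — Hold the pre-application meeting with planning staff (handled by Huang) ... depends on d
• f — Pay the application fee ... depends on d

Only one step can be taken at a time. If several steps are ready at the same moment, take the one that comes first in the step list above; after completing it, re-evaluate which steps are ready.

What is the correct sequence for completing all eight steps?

d, h, b, c, a, f, e, g

d has no prerequisites → d first.
h and f are both available; h is listed earlier → h.
Ready: b and f. b is listed earlier → b.
Now c, a and f have their prerequisites met. c is listed earlier, so c next.
Now a and f have their prerequisites met. a is listed earlier, so a next.
That leaves f as the only ready step → f.
Ready: e and g. e is listed earlier → e.
That leaves g as the only ready step → g.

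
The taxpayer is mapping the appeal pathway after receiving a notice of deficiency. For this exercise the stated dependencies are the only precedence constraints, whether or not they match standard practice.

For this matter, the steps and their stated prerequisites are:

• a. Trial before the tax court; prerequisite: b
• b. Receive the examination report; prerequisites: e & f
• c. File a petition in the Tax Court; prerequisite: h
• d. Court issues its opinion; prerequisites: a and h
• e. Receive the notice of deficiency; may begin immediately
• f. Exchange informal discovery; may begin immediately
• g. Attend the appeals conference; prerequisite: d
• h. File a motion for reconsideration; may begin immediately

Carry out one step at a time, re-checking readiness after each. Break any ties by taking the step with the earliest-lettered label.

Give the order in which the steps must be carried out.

e, f and h have no prerequisites; e has the earlier label, so e is first.
Now f and h have their prerequisites met. f has the earlier label, so f next.
b and h are both available; b has the earlier label → b.
a now also ready, so the ready set is {a, h}; a has the earlier label → a.
h is the only step now ready → h.
Ready: c and d. c has the earlier label → c.
d needed a and h, now all done → d.
g is the only step now ready → g.

e → f → b → a → h → c → d → g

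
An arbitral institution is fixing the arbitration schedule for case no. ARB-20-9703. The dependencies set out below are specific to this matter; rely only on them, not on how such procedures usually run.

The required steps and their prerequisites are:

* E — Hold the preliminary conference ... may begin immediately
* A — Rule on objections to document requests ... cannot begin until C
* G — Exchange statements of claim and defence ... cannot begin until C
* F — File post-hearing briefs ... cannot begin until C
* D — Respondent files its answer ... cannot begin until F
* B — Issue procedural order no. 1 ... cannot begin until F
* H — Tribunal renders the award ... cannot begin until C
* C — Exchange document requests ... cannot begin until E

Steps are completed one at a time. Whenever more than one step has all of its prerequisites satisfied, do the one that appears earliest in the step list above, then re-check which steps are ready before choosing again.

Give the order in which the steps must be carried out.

E has no prerequisites → E first.
Next only C has its prerequisites met → C.
Ready: A, G, F and H. A is listed earlier → A.
Now G, F and H have their prerequisites met. G is listed earlier, so G next.
Ready: F and H. F is listed earlier → F.
D, B and H are all available; D is listed earlier → D.
Ready: B and H. B is listed earlier → B.
That leaves H as the only ready step → H.

E, C, A, G, F, D, B, H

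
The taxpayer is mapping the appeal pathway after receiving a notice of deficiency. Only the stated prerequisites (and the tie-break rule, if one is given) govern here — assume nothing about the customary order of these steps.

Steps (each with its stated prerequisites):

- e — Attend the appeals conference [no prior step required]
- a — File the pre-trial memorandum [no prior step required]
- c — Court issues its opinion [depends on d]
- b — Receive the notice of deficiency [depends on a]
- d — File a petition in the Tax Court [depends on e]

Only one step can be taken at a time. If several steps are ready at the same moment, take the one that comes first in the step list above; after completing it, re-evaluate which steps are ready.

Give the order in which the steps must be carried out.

e a b d c

e and a have no prerequisites; e is listed earlier, so e is first.
d now also ready, so the ready set is {a, d}; a is listed earlier → a.
b now also ready, so the ready set is {b, d}; b is listed earlier → b.
That leaves d as the only ready step → d.
That leaves c as the only ready step → c.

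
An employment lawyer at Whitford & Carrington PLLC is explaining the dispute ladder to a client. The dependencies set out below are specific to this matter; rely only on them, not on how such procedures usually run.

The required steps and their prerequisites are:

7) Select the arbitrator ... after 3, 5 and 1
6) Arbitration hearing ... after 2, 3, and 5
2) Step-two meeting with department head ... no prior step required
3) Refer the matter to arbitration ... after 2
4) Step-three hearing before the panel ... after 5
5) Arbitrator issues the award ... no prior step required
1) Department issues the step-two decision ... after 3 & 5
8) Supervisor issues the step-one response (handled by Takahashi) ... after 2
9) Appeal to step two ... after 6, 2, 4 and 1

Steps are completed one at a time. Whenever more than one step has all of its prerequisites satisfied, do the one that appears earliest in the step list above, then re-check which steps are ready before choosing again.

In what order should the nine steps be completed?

2 → 3 → 5 → 6 → 4 → 1 → 7 → 8 → 9

Nothing is required for 2 and 5. 2 is listed earlier → 2 first.
Now 3, 5 and 8 have their prerequisites met. 3 is listed earlier, so 3 next.
5 and 8 are both available; 5 is listed earlier → 5.
6, 4 and 1 now also ready, so the ready set is {6, 4, 1, 8}; 6 is listed earlier → 6.
Ready: 4, 1 and 8. 4 is listed earlier → 4.
1 and 8 are both available; 1 is listed earlier → 1.
7 and 9 now also ready, so the ready set is {7, 8, 9}; 7 is listed earlier → 7.
Now 8 and 9 have their prerequisites met. 8 is listed earlier, so 8 next.
That leaves 9 as the only ready step → 9.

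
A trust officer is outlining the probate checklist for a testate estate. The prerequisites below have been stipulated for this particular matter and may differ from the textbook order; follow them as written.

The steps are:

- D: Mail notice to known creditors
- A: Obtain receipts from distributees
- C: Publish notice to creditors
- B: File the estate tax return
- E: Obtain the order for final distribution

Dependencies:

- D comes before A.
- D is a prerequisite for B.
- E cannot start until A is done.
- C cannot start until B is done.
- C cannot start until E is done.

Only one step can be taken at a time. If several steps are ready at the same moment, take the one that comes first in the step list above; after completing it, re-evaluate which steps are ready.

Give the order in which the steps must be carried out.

D has no prerequisites → D first.
Ready: A and B. A is listed earlier → A.
E now also ready, so the ready set is {B, E}; B is listed earlier → B.
E is the only step now ready → E.
C needed B and E, now all done → C.

D → A → B → E → C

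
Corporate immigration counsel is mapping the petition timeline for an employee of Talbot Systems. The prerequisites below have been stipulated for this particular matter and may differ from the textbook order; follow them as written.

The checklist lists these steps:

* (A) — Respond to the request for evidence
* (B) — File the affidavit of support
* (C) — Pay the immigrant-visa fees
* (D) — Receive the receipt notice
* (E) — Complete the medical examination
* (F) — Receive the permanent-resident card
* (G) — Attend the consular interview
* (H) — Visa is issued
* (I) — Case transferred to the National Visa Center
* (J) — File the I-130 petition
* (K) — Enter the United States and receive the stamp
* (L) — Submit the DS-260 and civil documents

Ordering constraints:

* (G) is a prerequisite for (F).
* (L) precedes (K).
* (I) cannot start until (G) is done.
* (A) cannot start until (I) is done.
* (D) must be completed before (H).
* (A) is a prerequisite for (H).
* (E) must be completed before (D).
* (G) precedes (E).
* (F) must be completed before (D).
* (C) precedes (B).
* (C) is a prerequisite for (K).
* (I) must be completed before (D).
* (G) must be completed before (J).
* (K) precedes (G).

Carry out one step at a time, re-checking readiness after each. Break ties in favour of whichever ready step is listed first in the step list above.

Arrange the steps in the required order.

(C), (B), (L), (K), (G), (E), (F), (I), (A), (D), (H), (J)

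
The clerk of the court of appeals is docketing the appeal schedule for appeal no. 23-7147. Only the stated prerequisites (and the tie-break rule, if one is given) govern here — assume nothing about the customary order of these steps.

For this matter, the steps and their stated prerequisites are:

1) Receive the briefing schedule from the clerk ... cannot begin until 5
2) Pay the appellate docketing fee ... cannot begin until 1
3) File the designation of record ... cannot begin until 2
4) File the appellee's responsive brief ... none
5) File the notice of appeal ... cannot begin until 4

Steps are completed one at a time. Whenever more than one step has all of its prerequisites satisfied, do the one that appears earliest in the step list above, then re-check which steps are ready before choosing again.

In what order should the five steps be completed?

4, 5, 1, 2, 3

Only 4 has no prerequisites, so it is first.
5 is the only step now ready → 5.
1 is the only step now ready → 1.
2 is the only step now ready → 2.
Next only 3 has its prerequisites met → 3.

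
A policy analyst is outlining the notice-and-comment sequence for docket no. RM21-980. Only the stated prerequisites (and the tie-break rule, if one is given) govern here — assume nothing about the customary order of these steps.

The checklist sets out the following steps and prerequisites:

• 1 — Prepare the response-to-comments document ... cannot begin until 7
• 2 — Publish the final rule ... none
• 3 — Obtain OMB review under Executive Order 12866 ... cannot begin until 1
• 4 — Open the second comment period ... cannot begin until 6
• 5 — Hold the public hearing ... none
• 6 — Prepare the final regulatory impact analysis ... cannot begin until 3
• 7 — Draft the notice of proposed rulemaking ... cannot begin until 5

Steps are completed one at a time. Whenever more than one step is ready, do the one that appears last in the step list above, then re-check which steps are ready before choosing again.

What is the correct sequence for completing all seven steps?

Nothing is required for 5 and 2. 5 is listed later → 5 first.
Ready: 7 and 2. 7 is listed later → 7.
1 now also ready, so the ready set is {2, 1}; 2 is listed later → 2.
1 is the only step now ready → 1.
3 is the only step now ready → 3.
Next only 6 has its prerequisites met → 6.
4 needed 6, now all done → 4.

5 → 7 → 2 → 1 → 3 → 6 → 4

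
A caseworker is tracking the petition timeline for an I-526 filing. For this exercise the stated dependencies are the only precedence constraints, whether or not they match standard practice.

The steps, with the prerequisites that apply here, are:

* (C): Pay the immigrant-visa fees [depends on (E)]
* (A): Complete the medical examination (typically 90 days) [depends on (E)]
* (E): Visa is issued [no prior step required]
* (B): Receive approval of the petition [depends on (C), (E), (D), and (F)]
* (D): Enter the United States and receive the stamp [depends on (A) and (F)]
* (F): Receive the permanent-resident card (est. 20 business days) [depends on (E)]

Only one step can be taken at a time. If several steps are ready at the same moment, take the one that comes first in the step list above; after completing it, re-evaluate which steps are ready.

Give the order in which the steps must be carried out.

(E) (C) (A) (F) (D) (B)

(E) is the only step with nothing outstanding, so it goes first.
Now (C), (A) and (F) have their prerequisites met. (C) is listed earlier, so (C) next.
(A) and (F) are both available; (A) is listed earlier → (A).
Next only (F) has its prerequisites met → (F).
Next only (D) has its prerequisites met → (D).
Next only (B) has its prerequisites met → (B).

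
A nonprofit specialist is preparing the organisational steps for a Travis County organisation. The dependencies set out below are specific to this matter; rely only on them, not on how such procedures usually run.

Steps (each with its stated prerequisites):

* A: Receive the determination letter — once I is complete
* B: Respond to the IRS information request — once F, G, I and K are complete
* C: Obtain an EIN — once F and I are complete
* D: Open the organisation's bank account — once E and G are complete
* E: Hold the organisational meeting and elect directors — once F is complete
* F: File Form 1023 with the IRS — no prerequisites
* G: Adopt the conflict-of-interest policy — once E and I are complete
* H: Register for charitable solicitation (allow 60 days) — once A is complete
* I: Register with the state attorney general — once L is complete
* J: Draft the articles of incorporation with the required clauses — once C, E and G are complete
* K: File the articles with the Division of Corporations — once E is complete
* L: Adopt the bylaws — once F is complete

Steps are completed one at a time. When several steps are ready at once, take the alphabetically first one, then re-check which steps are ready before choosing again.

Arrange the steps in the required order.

F E K L I A C G B D H J

F has no prerequisites → F first.
E and L are both available; E has the earlier label → E.
K now also ready, so the ready set is {K, L}; K has the earlier label → K.
Next only L has its prerequisites met → L.
I is the only step now ready → I.
Ready: A, C and G. A has the earlier label → A.
H now also ready, so the ready set is {C, G, H}; C has the earlier label → C.
Now G and H have their prerequisites met. G has the earlier label, so G next.
Ready: B, D, H and J. B has the earlier label → B.
Now D, H and J have their prerequisites met. D has the earlier label, so D next.
Now H and J have their prerequisites met. H has the earlier label, so H next.
Next only J has its prerequisites met → J.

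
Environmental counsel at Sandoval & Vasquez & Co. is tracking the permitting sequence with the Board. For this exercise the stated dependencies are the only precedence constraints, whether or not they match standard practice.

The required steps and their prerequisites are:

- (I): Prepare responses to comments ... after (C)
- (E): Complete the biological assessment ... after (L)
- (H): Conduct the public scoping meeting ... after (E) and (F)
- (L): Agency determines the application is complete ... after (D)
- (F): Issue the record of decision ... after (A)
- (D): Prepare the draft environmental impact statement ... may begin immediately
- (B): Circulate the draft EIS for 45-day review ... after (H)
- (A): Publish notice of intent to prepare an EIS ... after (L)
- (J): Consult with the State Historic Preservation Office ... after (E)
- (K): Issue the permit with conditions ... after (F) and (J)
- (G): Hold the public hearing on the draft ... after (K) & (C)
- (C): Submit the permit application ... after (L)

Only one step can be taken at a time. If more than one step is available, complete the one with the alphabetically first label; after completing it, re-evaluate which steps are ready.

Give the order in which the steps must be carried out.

(D) has no prerequisites → (D) first.
(L) needed (D), now all done → (L).
Ready: (A), (C) and (E). (A) has the earlier label → (A).
Now (C), (E) and (F) have their prerequisites met. (C) has the earlier label, so (C) next.
(I) now also ready, so the ready set is {(E), (F), (I)}; (E) has the earlier label → (E).
(J) now also ready, so the ready set is {(F), (I), (J)}; (F) has the earlier label → (F).
(H) now also ready, so the ready set is {(H), (I), (J)}; (H) has the earlier label → (H).
(B) now also ready, so the ready set is {(B), (I), (J)}; (B) has the earlier label → (B).
Ready: (I) and (J). (I) has the earlier label → (I).
That leaves (J) as the only ready step → (J).
(K) needed (F) and (J), now all done → (K).
(G) needed (C) and (K), now all done → (G).

(D) (L) (A) (C) (E) (F) (H) (B) (I) (J) (K) (G)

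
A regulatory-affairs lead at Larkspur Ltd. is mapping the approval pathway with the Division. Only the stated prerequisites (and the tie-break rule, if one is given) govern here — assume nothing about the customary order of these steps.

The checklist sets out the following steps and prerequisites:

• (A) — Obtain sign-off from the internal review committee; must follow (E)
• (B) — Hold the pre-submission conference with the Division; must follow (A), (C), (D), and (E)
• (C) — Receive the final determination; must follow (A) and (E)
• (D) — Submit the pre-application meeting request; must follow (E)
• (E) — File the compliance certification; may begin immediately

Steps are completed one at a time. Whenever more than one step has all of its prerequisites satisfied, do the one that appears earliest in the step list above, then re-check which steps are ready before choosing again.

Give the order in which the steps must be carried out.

(E), (A), (C), (D), (B)

(E) has no prerequisites → (E) first.
Now (A) and (D) have their prerequisites met. (A) is listed earlier, so (A) next.
(C) now also ready, so the ready set is {(C), (D)}; (C) is listed earlier → (C).
That leaves (D) as the only ready step → (D).
(B) is the only step now ready → (B).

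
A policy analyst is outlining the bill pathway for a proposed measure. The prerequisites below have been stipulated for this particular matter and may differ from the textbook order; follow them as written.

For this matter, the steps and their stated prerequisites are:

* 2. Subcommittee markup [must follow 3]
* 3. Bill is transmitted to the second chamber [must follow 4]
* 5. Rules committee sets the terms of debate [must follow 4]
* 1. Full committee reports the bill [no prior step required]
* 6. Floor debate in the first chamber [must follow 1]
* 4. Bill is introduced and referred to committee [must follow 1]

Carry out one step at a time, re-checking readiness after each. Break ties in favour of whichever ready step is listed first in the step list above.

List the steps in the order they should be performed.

Only 1 has no prerequisites, so it is first.
Now 6 and 4 have their prerequisites met. 6 is listed earlier, so 6 next.
4 is the only step now ready → 4.
3 and 5 are both available; 3 is listed earlier → 3.
2 now also ready, so the ready set is {2, 5}; 2 is listed earlier → 2.
5 needed 4, now all done → 5.

1, 6, 4, 3, 2, 5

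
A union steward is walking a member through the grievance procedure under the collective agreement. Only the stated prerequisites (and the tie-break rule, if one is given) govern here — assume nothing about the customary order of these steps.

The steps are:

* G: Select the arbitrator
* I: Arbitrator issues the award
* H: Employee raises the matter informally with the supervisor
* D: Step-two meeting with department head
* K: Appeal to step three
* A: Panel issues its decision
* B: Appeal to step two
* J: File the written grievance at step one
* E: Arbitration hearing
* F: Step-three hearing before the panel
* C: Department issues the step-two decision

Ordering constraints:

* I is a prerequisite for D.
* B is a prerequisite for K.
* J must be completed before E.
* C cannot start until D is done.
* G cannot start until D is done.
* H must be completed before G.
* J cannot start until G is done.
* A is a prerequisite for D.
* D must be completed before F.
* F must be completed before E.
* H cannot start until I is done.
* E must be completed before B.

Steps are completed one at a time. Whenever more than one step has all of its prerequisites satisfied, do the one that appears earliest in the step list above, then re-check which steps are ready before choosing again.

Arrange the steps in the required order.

I and A have no prerequisites; I is listed earlier, so I is first.
H now also ready, so the ready set is {H, A}; H is listed earlier → H.
Next only A has its prerequisites met → A.
D needed I and A, now all done → D.
Now G, F and C have their prerequisites met. G is listed earlier, so G next.
J, F and C are all available; J is listed earlier → J.
F and C are both available; F is listed earlier → F.
E and C are both available; E is listed earlier → E.
B now also ready, so the ready set is {B, C}; B is listed earlier → B.
Now K and C have their prerequisites met. K is listed earlier, so K next.
C is the only step now ready → C.

I, H, A, D, G, J, F, E, B, K, C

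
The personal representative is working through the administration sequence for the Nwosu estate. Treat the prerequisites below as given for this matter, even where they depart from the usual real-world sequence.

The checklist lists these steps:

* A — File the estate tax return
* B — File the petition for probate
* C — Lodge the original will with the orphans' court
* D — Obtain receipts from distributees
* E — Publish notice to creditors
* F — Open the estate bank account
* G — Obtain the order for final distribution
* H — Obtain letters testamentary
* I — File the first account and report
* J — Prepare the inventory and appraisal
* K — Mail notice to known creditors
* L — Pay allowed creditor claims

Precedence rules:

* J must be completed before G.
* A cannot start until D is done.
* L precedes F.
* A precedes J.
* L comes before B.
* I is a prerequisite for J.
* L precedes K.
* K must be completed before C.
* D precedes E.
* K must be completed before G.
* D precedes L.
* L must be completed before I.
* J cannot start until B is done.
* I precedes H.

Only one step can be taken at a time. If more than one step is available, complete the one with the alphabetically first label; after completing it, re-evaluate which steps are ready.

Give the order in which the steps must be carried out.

Only D has no prerequisites, so it is first.
Ready: A, E and L. A has the earlier label → A.
E and L are both available; E has the earlier label → E.
L needed D, now all done → L.
B, F, I and K are all available; B has the earlier label → B.
F, I and K are all available; F has the earlier label → F.
I and K are both available; I has the earlier label → I.
Ready: H, J and K. H has the earlier label → H.
Now J and K have their prerequisites met. J has the earlier label, so J next.
That leaves K as the only ready step → K.
Now C and G have their prerequisites met. C has the earlier label, so C next.
G needed J and K, now all done → G.

D → A → E → L → B → F → I → H → J → K → C → G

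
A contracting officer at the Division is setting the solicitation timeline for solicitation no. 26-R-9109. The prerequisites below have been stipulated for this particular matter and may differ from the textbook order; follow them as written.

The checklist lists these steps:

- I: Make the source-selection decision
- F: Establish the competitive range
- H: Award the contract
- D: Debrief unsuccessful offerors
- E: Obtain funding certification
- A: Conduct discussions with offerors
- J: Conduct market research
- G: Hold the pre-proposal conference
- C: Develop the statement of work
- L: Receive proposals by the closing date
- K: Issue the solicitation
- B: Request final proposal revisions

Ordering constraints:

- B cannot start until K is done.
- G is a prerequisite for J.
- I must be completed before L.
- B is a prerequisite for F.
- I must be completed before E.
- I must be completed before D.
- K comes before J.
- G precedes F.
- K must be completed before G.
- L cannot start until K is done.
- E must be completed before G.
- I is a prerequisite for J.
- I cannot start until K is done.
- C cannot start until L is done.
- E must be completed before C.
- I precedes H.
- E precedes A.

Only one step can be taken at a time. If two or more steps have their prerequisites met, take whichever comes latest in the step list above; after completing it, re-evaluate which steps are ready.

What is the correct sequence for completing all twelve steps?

K B I L E C G J A D H F

K has no prerequisites → K first.
Now B and I have their prerequisites met. B is listed later, so B next.
I needed K, now all done → I.
Ready: L, E, D and H. L is listed later → L.
Ready: E, D and H. E is listed later → E.
Now C, G, A, D and H have their prerequisites met. C is listed later, so C next.
Now G, A, D and H have their prerequisites met. G is listed later, so G next.
J and F now also ready, so the ready set is {J, A, D, H, F}; J is listed later → J.
Now A, D, H and F have their prerequisites met. A is listed later, so A next.
D, H and F are all available; D is listed later → D.
Now H and F have their prerequisites met. H is listed later, so H next.
Next only F has its prerequisites met → F.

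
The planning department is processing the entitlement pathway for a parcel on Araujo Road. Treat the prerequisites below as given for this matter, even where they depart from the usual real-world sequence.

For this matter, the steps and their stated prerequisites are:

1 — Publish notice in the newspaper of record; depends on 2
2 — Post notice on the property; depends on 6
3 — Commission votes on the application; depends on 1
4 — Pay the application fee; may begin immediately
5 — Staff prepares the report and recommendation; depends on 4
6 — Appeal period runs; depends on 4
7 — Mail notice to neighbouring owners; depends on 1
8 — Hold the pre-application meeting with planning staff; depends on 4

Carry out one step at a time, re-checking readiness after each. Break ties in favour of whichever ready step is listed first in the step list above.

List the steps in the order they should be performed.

4, 5, 6, 2, 1, 3, 7, 8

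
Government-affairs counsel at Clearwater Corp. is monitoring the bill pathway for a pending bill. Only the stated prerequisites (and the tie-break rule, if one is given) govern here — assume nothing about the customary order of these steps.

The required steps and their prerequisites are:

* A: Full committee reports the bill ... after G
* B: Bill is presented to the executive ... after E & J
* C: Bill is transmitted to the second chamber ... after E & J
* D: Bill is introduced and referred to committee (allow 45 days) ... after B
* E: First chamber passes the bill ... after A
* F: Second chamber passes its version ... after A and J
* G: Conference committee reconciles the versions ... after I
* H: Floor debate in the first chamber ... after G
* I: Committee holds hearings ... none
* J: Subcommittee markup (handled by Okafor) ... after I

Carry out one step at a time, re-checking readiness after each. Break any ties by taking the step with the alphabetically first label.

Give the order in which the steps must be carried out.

I → G → A → E → H → J → B → C → D → F

I is the only step with nothing outstanding, so it goes first.
G and J are both available; G has the earlier label → G.
A and H now also ready, so the ready set is {A, H, J}; A has the earlier label → A.
Ready: E, H and J. E has the earlier label → E.
H and J are both available; H has the earlier label → H.
J is the only step now ready → J.
Ready: B, C and F. B has the earlier label → B.
Now C, D and F have their prerequisites met. C has the earlier label, so C next.
D and F are both available; D has the earlier label → D.
F is the only step now ready → F.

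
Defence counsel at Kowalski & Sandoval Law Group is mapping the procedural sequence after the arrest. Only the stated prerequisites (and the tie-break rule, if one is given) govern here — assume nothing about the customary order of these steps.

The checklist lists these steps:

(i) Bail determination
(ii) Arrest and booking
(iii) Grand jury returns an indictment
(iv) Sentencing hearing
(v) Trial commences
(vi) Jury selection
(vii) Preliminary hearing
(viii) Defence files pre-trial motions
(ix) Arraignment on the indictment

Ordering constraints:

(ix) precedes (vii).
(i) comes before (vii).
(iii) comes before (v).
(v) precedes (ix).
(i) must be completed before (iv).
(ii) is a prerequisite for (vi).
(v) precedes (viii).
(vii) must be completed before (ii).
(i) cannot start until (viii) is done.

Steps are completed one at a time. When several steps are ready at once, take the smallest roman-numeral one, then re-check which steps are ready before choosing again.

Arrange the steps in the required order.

Only (iii) has no prerequisites, so it is first.
Next only (v) has its prerequisites met → (v).
Ready: (viii) and (ix). (viii) has the earlier label → (viii).
(i) and (ix) are both available; (i) has the earlier label → (i).
(iv) and (ix) are both available; (iv) has the earlier label → (iv).
Next only (ix) has its prerequisites met → (ix).
(vii) is the only step now ready → (vii).
Next only (ii) has its prerequisites met → (ii).
Next only (vi) has its prerequisites met → (vi).

(iii) (v) (viii) (i) (iv) (ix) (vii) (ii) (vi)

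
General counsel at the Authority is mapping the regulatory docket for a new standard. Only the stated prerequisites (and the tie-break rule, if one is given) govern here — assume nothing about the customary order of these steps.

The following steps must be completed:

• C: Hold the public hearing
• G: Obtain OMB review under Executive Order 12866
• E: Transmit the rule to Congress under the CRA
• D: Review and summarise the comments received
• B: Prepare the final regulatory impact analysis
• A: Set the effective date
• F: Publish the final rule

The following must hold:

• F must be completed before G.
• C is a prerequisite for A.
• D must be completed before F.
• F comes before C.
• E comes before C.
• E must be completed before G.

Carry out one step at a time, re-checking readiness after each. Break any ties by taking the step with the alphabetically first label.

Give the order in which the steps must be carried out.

B, D, E, F, C, A, G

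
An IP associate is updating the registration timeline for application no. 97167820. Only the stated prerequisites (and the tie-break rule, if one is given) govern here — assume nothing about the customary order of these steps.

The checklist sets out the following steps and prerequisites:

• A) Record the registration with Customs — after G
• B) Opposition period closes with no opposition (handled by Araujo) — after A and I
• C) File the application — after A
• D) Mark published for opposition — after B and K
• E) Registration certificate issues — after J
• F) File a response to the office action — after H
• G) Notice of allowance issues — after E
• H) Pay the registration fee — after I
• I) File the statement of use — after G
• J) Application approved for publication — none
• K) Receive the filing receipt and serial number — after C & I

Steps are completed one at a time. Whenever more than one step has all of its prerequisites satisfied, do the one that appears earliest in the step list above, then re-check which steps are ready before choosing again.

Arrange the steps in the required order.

J, E, G, A, C, I, B, H, F, K, D

J is the only step with nothing outstanding, so it goes first.
Next only E has its prerequisites met → E.
Next only G has its prerequisites met → G.
A and I are both available; A is listed earlier → A.
Ready: C and I. C is listed earlier → C.
I needed G, now all done → I.
B, H and K are all available; B is listed earlier → B.
Ready: H and K. H is listed earlier → H.
Ready: F and K. F is listed earlier → F.
Next only K has its prerequisites met → K.
Next only D has its prerequisites met → D.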